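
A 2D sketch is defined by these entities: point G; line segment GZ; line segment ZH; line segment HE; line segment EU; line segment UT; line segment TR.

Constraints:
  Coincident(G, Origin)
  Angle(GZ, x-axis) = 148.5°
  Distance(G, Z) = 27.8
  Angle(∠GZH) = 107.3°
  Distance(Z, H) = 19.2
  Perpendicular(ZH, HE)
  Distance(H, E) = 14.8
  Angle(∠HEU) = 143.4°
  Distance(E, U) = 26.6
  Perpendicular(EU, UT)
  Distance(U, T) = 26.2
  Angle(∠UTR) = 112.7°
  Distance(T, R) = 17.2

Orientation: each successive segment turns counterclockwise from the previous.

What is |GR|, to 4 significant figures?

23.31

G is at the origin; GZ runs at 148.5° with length 27.8, so Z = (-23.70, 14.53). ∠GZH = 107.3° gives ZH at -138.8° from the x-axis; with |ZH| = 19.2, H = (-38.15, 1.879). ZH ⟂ HE, so HE runs at -48.80°; with |HE| = 14.8, E = (-28.40, -9.257). ∠HEU = 143.4° gives EU at -12.20° from the x-axis; with |EU| = 26.6, U = (-2.402, -14.88). The perpendicularity gives UT at right angles to EU, so UT runs at 77.80°; with |UT| = 26.2, T = (3.135, 10.73). ∠UTR = 112.7° gives TR at 145.1° from the x-axis; with |TR| = 17.2, R = (-10.97, 20.57). Then |GR| = |R − G| = 23.31.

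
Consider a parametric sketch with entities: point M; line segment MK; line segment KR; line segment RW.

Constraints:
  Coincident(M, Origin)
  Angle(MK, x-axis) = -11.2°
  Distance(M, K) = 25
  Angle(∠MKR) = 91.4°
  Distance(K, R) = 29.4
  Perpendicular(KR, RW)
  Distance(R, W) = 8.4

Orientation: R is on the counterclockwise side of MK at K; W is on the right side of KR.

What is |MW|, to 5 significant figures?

44.897

M is at the origin; MK runs at -11.2° with length 25.0, so K = 25.0·(cos -11.2°, sin -11.2°) = (24.524, -4.8559). ∠MKR = 91.4°, so KR runs at -11.2° + (180° − 91.4°) = 77.400° from the x-axis; with |KR| = 29.4, R = K + 29.4·(cos 77.400°, sin 77.400°) = (30.937, 23.836). KR ⟂ RW; with |RW| = 8.4 on the right of KR, W = R + 8.4·(0.97592, -0.21814) = (39.135, 22.004). Then |MW| = |W − M| = 44.897.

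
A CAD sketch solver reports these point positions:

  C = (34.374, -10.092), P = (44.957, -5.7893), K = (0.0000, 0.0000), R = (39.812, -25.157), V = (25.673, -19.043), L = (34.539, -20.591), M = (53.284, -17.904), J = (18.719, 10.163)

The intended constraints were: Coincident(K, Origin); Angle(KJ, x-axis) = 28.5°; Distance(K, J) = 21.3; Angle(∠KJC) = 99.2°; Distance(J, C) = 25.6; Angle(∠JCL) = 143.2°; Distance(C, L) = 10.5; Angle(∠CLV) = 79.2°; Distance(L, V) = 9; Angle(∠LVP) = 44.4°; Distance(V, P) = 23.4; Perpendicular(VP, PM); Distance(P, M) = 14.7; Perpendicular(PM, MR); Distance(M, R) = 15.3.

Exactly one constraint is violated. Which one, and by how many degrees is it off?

Perpendicular(PM, MR) — off by 6.21°.

K = (0.00, 0.00) ✓; KJ at 28.50° ✓; |KJ| = 21.30 ✓; ∠KJC = 99.20° ✓; |JC| = 25.60 ✓; ∠JCL = 143.2° ✓; |CL| = 10.50 ✓; ∠CLV = 79.20° ✓; |LV| = 9.000 ✓; ∠LVP = 44.40° ✓; |VP| = 23.40 ✓; ∠(VP, PM) = 90.00° ✓; |PM| = 14.70 ✓; ∠(PM, MR) = 96.21° ✗; |MR| = 15.30 ✓.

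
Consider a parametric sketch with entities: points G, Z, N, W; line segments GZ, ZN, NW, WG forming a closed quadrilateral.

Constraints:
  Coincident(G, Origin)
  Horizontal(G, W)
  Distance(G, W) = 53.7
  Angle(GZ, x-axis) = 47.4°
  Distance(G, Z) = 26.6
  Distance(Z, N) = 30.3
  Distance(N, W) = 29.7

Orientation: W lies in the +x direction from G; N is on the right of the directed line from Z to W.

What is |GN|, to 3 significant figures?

27.4

G is at the origin; GW is horizontal with |GW| = 53.7 and W in +x, so W = (53.7, 0). GZ runs at 47.4° with |GZ| = 26.6, so Z = (18.0, 19.6). N is determined by |ZN| = 30.3 and |NW| = 29.7 together: it lies at the intersection of circle(Z, 30.3) and circle(W, 29.7). With |ZW| = 40.7, the foot of the radical line on ZW is 20.8 from Z and the perpendicular offset is √(30.3² − 20.8²) = 22.0. Taking the right-of-ZW solution: N = (25.6, -9.74).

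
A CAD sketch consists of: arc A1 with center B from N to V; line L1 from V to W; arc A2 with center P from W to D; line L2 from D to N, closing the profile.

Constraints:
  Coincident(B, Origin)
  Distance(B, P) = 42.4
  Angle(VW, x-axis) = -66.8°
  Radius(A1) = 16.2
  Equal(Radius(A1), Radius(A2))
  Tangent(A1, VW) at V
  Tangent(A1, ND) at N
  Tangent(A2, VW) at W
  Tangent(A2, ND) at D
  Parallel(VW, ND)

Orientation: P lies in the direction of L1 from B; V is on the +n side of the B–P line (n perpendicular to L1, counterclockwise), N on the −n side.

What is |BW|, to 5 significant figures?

45.389

Tangency of A1 to both parallel lines with radius 16.2 puts V and N at B ± 16.2·n: V = (14.890, 6.3819), N = (-14.890, -6.3819). Equal radii place W and D the same way about P: W = P + 16.2·n = (31.593, -32.589), D = P − 16.2·n = (1.8131, -45.353). Then |BW| = |W − B| = 45.389.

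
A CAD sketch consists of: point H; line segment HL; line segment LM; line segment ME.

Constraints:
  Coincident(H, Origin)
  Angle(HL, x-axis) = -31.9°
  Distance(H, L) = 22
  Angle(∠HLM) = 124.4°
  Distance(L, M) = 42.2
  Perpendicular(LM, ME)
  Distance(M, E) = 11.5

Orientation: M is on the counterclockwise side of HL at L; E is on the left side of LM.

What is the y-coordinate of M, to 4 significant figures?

5.337

H is at the origin; HL runs at -31.9° with length 22.0, so L = 22.0·(cos -31.9°, sin -31.9°) = (18.68, -11.63). ∠HLM = 124.4°, so LM runs at -31.9° + (180° − 124.4°) = 23.70° from the x-axis; with |LM| = 42.2, M = L + 42.2·(cos 23.70°, sin 23.70°) = (57.32, 5.337). So M.y = 5.337.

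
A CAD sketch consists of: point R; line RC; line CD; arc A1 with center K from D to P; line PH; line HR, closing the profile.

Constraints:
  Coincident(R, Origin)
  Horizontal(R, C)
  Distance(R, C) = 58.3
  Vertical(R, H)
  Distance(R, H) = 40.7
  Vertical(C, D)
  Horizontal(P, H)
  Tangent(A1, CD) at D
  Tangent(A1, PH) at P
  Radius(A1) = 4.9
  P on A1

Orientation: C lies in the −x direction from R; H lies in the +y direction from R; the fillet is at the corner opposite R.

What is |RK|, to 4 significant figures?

64.29

R is at the origin; R and C share the same y with |RC| = 58.3 and C on the −x side, so C = (-58.30, 0.000). R and H share the same x with |RH| = 40.7 and H on the +y side, so H = (0.000, 40.70). The virtual corner opposite R is at (-58.30, 40.70). Since A1 is tangent to CD there, KD ⟂ CD and the tangent condition forces KP to be normal to PH, with radius 4.9, so the center K sits 4.9 in from both sides at K = (-53.40, 35.80). Then |RK| = |K − R| = 64.29.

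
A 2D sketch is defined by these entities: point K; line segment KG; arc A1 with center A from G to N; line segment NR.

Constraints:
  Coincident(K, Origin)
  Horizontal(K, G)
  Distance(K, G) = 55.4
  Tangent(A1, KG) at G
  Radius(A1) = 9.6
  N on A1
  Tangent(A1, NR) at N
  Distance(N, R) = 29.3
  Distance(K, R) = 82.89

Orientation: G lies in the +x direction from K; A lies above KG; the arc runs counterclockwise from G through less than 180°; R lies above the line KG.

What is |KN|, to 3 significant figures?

64.4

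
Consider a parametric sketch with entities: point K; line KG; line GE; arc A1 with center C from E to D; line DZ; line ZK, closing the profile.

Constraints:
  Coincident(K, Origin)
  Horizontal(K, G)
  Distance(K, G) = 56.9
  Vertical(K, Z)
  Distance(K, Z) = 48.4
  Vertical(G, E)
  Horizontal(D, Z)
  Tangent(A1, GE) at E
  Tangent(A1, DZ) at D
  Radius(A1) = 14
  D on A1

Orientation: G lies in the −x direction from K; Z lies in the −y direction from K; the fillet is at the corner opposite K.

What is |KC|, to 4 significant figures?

54.99

K and Z share the same x with |KZ| = 48.4 and Z on the −y side, so Z = (0.000, -48.40). The virtual corner opposite K is at (-56.90, -48.40). Since A1 is tangent to GE there, CE ⟂ GE and tangency of A1 to DZ means the radius CD is perpendicular to DZ, with radius 14.0, so the center C sits 14.0 in from both sides at C = (-42.90, -34.40). Then |KC| = |C − K| = 54.99.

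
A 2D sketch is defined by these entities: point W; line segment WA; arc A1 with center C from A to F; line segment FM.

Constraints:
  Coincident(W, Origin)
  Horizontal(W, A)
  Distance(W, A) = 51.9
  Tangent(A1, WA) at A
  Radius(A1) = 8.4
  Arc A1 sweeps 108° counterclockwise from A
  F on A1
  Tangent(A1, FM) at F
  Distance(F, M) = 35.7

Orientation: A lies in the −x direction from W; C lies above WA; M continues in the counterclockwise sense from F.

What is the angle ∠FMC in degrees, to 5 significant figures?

13.241°

W is at the origin; WA is horizontal with |WA| = 51.9 and A on the −x side, so A = (-51.900, 0.0000). Tangency of A1 to WA means the radius CA is perpendicular to WA, so C = A + (0, 8.4) = (-51.900, 8.4000). On A1, A sits at bearing -90° from C; a 108° counterclockwise sweep puts F at bearing 18°, so F = C + 8.4·(cos 18°, sin 18°) = (-43.911, 10.996). A1 meets FM tangentially, so CF is at right angles to FM, so FM runs along (−sin 18°, cos 18°); with |FM| = 35.7, M = (-54.943, 44.948). Then cos ∠FMC = MF·MC / (|MF||MC|), giving 13.241°.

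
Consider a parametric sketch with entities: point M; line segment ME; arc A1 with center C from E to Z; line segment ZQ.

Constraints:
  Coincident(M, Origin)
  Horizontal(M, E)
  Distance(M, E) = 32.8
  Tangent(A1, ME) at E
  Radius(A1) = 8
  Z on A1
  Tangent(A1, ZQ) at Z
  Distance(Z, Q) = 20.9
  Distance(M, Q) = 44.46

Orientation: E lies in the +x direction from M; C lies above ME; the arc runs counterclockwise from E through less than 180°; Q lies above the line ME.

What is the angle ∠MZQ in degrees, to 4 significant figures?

83.45°

Checks: |CZ| = 8.000 ✓; ∠(CZ, ZQ) = 90.00° ✓; |ZQ| = 20.90 ✓; |MQ| = 44.46 ✓.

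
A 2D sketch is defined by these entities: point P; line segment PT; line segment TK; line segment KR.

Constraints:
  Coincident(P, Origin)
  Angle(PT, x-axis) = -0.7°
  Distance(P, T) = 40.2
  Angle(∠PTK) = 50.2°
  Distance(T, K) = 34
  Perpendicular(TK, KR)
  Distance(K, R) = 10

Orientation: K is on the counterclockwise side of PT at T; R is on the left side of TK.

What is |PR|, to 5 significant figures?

22.462

∠PTK = 50.2°, so TK runs at -0.7° + (180° − 50.2°) = 129.10° from the x-axis; with |TK| = 34.0, K = T + 34.0·(cos 129.10°, sin 129.10°) = (18.754, 25.894). TK ⟂ KR; with |KR| = 10.0 on the left of TK, R = K + 10.0·(-0.77605, -0.63068) = (10.994, 19.588). Then |PR| = |R − P| = 22.462.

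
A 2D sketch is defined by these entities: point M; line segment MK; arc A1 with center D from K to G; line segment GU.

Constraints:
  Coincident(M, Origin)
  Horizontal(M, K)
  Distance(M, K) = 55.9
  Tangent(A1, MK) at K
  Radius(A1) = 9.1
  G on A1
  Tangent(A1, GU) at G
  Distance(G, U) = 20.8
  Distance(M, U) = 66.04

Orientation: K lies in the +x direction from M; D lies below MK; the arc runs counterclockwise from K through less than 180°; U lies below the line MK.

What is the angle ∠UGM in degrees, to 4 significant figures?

134.5°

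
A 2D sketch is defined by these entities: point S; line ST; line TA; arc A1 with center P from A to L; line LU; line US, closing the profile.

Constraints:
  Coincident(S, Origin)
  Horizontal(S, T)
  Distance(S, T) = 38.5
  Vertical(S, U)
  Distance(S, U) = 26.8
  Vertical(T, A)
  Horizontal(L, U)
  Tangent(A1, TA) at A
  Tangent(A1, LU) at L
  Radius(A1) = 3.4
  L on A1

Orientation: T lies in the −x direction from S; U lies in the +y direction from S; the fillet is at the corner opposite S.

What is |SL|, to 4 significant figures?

44.16

S is at the origin; S and T share the same y with |ST| = 38.5 and T on the −x side, so T = (-38.50, 0.000). S and U share the same x with |SU| = 26.8 and U on the +y side, so U = (0.000, 26.80). The virtual corner opposite S is at (-38.50, 26.80). Tangency of A1 to TA means the radius PA is perpendicular to TA and A1 meets LU tangentially, so PL is at right angles to LU, with radius 3.4, so the center P sits 3.4 in from both sides at P = (-35.10, 23.40). That places the tangent points at A = (-38.50, 23.40) on TA and L = (-35.10, 26.80) on LU. Then |SL| = |L − S| = 44.16.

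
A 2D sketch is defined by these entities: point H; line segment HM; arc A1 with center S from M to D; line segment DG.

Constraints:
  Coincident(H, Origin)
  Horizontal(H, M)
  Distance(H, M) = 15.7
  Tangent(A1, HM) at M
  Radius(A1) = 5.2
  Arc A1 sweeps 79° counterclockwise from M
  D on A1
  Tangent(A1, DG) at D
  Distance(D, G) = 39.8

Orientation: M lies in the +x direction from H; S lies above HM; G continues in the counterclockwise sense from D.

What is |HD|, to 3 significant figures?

21.2

A1 meets HM tangentially, so SM is at right angles to HM, so S = M + (0, 5.2) = (15.7, 5.20). On A1, M sits at bearing -90° from S; a 79° counterclockwise sweep puts D at bearing -11°, so D = S + 5.2·(cos -11°, sin -11°) = (20.8, 4.21). Then |HD| = |D − H| = 21.2.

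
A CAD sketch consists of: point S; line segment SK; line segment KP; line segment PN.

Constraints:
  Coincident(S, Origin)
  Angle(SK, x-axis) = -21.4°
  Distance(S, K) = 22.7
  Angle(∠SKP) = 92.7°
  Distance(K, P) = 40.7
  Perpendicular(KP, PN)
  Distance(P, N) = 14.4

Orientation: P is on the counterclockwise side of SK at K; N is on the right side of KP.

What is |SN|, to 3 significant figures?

55.8

S is at the origin; SK runs at -21.4° with length 22.7, so K = 22.7·(cos -21.4°, sin -21.4°) = (21.1, -8.28). ∠SKP = 92.7°, so KP runs at -21.4° + (180° − 92.7°) = 65.9° from the x-axis; with |KP| = 40.7, P = K + 40.7·(cos 65.9°, sin 65.9°) = (37.8, 28.9). The perpendicularity gives PN at right angles to KP; with |PN| = 14.4 on the right of KP, N = P + 14.4·(0.913, -0.408) = (50.9, 23.0). Then |SN| = |N − S| = 55.8.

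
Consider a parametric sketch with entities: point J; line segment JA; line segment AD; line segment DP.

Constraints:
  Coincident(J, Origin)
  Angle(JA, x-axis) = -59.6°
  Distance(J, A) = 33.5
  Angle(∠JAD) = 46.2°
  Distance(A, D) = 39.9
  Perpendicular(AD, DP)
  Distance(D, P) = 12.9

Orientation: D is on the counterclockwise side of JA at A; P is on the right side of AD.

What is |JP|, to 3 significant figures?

40.7

J is at the origin; JA runs at -59.6° with length 33.5, so A = 33.5·(cos -59.6°, sin -59.6°) = (17.0, -28.9). ∠JAD = 46.2°, so AD runs at -59.6° + (180° − 46.2°) = 74.2° from the x-axis; with |AD| = 39.9, D = A + 39.9·(cos 74.2°, sin 74.2°) = (27.8, 9.50). AD ⟂ DP; with |DP| = 12.9 on the right of AD, P = D + 12.9·(0.962, -0.272) = (40.2, 5.99). Then |JP| = |P − J| = 40.7.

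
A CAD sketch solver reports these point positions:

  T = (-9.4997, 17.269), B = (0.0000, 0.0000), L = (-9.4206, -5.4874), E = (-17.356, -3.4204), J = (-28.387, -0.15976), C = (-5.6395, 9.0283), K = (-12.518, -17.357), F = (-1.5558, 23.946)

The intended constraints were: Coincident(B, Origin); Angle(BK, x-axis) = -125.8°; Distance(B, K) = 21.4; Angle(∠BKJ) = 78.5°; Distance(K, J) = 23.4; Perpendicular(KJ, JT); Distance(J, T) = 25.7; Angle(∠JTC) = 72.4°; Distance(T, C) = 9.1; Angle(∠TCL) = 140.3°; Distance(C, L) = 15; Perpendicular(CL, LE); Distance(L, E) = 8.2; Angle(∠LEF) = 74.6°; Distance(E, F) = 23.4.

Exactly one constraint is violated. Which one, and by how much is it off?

Distance(E, F) = 23.4 — off by 8.20.

B = (0.00, 0.00) ✓; BK at -125.8° ✓; |BK| = 21.40 ✓; ∠BKJ = 78.50° ✓; |KJ| = 23.40 ✓; ∠(KJ, JT) = 90.00° ✓; |JT| = 25.70 ✓; ∠JTC = 72.40° ✓; |TC| = 9.100 ✓; ∠TCL = 140.3° ✓; |CL| = 15.00 ✓; ∠(CL, LE) = 90.00° ✓; |LE| = 8.200 ✓; ∠LEF = 74.60° ✓; |EF| = 31.60 ✗.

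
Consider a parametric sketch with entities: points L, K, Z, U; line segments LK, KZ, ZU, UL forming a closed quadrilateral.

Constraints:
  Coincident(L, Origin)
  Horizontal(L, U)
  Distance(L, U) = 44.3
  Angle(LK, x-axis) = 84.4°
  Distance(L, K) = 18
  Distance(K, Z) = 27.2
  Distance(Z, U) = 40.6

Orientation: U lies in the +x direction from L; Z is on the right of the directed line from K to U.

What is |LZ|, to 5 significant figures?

10.279

L is at the origin; L and U share the same y with |LU| = 44.3 and U in +x, so U = (44.3, 0). LK runs at 84.4° with |LK| = 18.0, so K = (1.7565, 17.914). Z is determined by |KZ| = 27.2 and |ZU| = 40.6 together: it lies at the intersection of circle(K, 27.2) and circle(U, 40.6). With |KU| = 46.161, the foot of the radical line on KU is 13.240 from K and the perpendicular offset is √(27.2² − 13.240²) = 23.760. Taking the right-of-KU solution: Z = (4.7380, -9.1220).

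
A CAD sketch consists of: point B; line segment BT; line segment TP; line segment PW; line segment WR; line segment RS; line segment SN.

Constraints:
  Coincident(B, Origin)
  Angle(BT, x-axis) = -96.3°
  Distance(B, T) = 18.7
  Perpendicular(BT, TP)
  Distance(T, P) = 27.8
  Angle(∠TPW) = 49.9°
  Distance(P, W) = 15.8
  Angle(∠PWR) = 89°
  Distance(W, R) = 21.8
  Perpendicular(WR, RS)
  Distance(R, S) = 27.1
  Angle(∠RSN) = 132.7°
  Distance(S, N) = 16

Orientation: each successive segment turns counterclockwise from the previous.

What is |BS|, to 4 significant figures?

45.53

∠PWR = 89.0° gives WR at -145.2° from the x-axis; with |WR| = 21.8, R = (-1.110, -20.95). The perpendicularity gives RS at right angles to WR, so RS runs at -55.20°; with |RS| = 27.1, S = (14.36, -43.20). Then |BS| = |S − B| = 45.53.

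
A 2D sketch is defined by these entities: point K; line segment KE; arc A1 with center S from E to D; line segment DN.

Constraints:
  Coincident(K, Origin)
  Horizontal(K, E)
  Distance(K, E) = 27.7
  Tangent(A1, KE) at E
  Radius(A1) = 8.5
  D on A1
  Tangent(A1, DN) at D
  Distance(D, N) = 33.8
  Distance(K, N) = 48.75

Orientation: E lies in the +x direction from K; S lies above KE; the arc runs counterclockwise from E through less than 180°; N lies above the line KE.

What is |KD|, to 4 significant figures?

37.45

Checks: |KE| = 27.70 ✓; |SD| = 8.500 ✓; ∠(SD, DN) = 90.00° ✓; |DN| = 33.80 ✓; |KN| = 48.75 ✓.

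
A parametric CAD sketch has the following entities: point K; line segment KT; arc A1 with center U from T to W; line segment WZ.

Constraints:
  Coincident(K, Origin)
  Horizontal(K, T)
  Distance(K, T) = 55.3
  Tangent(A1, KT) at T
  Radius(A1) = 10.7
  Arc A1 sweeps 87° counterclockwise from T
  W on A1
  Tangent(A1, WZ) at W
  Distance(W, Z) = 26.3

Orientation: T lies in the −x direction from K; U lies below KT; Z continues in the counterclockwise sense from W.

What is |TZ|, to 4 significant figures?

38.35

On A1, T sits at bearing 90° from U; an 87° counterclockwise sweep puts W at bearing 177°, so W = U + 10.7·(cos 177°, sin 177°) = (-65.99, -10.14). Since A1 is tangent to WZ there, UW ⟂ WZ, so WZ runs along (−sin 177°, cos 177°); with |WZ| = 26.3, Z = (-67.36, -36.40). Then |TZ| = |Z − T| = 38.35.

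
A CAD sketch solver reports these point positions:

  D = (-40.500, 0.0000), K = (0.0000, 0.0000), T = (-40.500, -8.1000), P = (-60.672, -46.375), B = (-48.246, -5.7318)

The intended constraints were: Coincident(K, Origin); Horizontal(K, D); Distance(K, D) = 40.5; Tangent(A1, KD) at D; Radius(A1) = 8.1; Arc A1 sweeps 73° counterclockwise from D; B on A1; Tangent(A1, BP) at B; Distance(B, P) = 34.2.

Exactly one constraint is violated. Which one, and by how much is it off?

Distance(B, P) = 34.2 — off by 8.30.

K = (0.00, 0.00) ✓; K.y = 0.00, D.y = 0.00 ✓; |KD| = 40.50 ✓; ∠(TD, DK) = 90.00° ✓; |TD| = 8.100 ✓; bearing(T→B) − bearing(T→D) = 73.00° ✓; |TB| = 8.100 ✓; ∠(TB, BP) = 90.00° ✓; |BP| = 42.50 ✗.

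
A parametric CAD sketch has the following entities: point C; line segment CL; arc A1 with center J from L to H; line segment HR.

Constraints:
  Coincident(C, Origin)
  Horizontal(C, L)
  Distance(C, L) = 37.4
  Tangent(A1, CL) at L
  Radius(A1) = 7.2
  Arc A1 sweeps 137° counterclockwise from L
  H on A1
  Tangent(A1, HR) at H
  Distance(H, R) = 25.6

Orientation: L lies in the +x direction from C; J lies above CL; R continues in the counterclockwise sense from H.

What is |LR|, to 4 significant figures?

32.96

C is at the origin; C and L share the same y with |CL| = 37.4 and L on the +x side, so L = (37.40, 0.000). Since A1 is tangent to CL there, JL ⟂ CL, so J = L + (0, 7.2) = (37.40, 7.200). On A1, L sits at bearing -90° from J; a 137° counterclockwise sweep puts H at bearing 47°, so H = J + 7.2·(cos 47°, sin 47°) = (42.31, 12.47). Tangency of A1 to HR means the radius JH is perpendicular to HR, so HR runs along (−sin 47°, cos 47°); with |HR| = 25.6, R = (23.59, 29.92). Then |LR| = |R − L| = 32.96.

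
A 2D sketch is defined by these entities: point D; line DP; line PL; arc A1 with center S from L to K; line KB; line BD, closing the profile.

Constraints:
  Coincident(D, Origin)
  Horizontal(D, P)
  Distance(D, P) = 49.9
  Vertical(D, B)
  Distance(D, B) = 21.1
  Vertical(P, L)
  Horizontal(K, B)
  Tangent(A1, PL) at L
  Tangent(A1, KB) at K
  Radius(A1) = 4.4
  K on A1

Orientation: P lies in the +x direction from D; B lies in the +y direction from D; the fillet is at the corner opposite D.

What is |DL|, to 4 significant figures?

52.62

D is at the origin; DP is horizontal with |DP| = 49.9 and P on the +x side, so P = (49.90, 0.000). D and B share the same x with |DB| = 21.1 and B on the +y side, so B = (0.000, 21.10). The virtual corner opposite D is at (49.90, 21.10). Tangency of A1 to PL means the radius SL is perpendicular to PL and the tangent condition forces SK to be normal to KB, with radius 4.4, so the center S sits 4.4 in from both sides at S = (45.50, 16.70). That places the tangent points at L = (49.90, 16.70) on PL and K = (45.50, 21.10) on KB. Then |DL| = |L − D| = 52.62.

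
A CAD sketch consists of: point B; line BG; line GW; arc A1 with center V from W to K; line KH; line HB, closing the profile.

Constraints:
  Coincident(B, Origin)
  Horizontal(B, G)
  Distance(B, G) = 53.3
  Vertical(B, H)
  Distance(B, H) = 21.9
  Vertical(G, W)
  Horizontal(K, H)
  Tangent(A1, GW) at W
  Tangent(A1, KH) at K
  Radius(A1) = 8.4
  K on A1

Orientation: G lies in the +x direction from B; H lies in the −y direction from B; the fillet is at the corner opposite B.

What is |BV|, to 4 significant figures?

46.89

B is at the origin; BG is horizontal with |BG| = 53.3 and G on the +x side, so G = (53.30, 0.000). B and H share the same x with |BH| = 21.9 and H on the −y side, so H = (0.000, -21.90). The virtual corner opposite B is at (53.30, -21.90). Since A1 is tangent to GW there, VW ⟂ GW and A1 meets KH tangentially, so VK is at right angles to KH, with radius 8.4, so the center V sits 8.4 in from both sides at V = (44.90, -13.50). Then |BV| = |V − B| = 46.89.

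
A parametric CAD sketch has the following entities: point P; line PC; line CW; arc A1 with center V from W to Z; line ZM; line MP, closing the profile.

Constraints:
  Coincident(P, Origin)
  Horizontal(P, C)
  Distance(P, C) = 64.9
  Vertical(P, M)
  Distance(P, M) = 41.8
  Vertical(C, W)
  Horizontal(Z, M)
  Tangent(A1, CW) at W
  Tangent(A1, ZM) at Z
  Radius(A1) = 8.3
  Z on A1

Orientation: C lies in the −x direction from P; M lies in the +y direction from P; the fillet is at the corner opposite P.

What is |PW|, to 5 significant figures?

73.036

P is at the origin; P and C share the same y with |PC| = 64.9 and C on the −x side, so C = (-64.900, 0.0000). P and M share the same x with |PM| = 41.8 and M on the +y side, so M = (0.0000, 41.800). The virtual corner opposite P is at (-64.900, 41.800). Tangency of A1 to CW means the radius VW is perpendicular to CW and since A1 is tangent to ZM there, VZ ⟂ ZM, with radius 8.3, so the center V sits 8.3 in from both sides at V = (-56.600, 33.500). That places the tangent points at W = (-64.900, 33.500) on CW and Z = (-56.600, 41.800) on ZM. Then |PW| = |W − P| = 73.036.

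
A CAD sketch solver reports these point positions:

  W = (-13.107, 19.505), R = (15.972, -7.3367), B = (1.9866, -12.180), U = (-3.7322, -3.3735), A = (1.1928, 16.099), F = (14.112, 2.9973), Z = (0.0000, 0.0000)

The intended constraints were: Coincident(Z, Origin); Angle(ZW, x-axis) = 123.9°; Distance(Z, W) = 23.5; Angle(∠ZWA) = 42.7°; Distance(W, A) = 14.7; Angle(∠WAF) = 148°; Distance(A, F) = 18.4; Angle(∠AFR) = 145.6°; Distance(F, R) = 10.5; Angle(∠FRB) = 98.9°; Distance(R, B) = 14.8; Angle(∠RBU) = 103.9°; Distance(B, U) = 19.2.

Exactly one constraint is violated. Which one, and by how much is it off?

Distance(B, U) = 19.2 — off by 8.70.

Z = (0.00, 0.00) ✓; ZW at 123.9° ✓; |ZW| = 23.50 ✓; ∠ZWA = 42.70° ✓; |WA| = 14.70 ✓; ∠WAF = 148.0° ✓; |AF| = 18.40 ✓; ∠AFR = 145.6° ✓; |FR| = 10.50 ✓; ∠FRB = 98.90° ✓; |RB| = 14.80 ✓; ∠RBU = 103.9° ✓; |BU| = 10.50 ✗.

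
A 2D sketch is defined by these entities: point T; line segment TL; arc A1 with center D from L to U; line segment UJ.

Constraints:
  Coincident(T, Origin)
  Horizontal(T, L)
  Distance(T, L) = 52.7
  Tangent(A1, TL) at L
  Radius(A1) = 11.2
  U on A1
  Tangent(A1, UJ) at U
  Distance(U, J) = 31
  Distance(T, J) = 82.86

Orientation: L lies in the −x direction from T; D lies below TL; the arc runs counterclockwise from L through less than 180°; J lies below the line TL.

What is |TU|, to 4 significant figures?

63.45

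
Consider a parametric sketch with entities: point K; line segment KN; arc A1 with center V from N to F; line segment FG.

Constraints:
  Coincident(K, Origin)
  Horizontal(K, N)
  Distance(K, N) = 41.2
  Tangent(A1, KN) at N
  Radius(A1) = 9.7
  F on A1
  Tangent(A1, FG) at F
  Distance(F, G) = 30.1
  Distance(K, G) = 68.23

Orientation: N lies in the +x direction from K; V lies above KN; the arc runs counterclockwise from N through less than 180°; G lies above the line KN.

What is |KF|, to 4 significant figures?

51.21

Checks: |VF| = 9.700 ✓; ∠(VF, FG) = 90.00° ✓; |FG| = 30.10 ✓; |KG| = 68.23 ✓.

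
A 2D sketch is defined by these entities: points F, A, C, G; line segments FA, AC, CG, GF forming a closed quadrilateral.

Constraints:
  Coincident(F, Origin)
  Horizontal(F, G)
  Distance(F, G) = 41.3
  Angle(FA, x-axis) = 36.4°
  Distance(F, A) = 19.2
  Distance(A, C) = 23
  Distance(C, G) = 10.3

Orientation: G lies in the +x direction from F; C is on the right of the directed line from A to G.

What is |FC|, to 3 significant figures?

32.4

Checks: F = (0.00, 0.00) ✓; |AC| = 23.00 ✓; |CG| = 10.30 ✓.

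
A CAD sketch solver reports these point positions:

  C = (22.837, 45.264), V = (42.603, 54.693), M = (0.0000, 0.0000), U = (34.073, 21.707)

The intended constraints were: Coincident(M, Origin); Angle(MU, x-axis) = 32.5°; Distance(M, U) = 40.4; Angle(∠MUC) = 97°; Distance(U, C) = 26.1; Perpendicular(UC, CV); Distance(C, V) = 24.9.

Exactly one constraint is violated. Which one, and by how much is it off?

Distance(C, V) = 24.9 — off by 3.00.

M = (0.00, 0.00) ✓; MU at 32.50° ✓; |MU| = 40.40 ✓; ∠MUC = 97.00° ✓; |UC| = 26.10 ✓; ∠(UC, CV) = 90.00° ✓; |CV| = 21.90 ✗.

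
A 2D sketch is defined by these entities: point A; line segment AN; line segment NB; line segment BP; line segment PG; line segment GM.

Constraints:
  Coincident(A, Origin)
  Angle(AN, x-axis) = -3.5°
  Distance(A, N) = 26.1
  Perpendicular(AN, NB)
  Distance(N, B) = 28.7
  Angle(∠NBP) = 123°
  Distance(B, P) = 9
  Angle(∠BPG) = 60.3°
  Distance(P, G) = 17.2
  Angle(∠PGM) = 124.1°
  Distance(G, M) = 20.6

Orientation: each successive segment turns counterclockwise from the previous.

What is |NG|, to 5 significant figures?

18.516

∠NBP = 123.0° gives BP at 143.50° from the x-axis; with |BP| = 9.0, P = (20.569, 32.407). ∠BPG = 60.3° gives PG at -96.800° from the x-axis; with |PG| = 17.2, G = (18.532, 15.328). Then |NG| = |G − N| = 18.516.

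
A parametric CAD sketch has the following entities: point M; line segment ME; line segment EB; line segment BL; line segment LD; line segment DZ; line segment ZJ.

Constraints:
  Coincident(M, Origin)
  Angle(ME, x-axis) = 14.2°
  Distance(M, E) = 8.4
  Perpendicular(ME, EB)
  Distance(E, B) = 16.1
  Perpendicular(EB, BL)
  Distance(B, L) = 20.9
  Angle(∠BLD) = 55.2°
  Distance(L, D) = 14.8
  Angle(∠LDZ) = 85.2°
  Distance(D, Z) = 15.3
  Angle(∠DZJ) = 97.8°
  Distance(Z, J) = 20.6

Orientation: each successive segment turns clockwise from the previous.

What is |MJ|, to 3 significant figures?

31.4

M is at the origin; ME runs at 14.2° with length 8.4, so E = (8.14, 2.06). The perpendicularity gives EB at right angles to ME, so EB runs at -75.8°; with |EB| = 16.1, B = (12.1, -13.5). EB is perpendicular to BL, so BL runs at -166°; with |BL| = 20.9, L = (-8.17, -18.7). ∠BLD = 55.2° gives LD at 69.4° from the x-axis; with |LD| = 14.8, D = (-2.96, -4.82). ∠LDZ = 85.2° gives DZ at -25.4° from the x-axis; with |DZ| = 15.3, Z = (10.9, -11.4). ∠DZJ = 97.8° gives ZJ at -108° from the x-axis; with |ZJ| = 20.6, J = (4.63, -31.0). Then |MJ| = |J − M| = 31.4.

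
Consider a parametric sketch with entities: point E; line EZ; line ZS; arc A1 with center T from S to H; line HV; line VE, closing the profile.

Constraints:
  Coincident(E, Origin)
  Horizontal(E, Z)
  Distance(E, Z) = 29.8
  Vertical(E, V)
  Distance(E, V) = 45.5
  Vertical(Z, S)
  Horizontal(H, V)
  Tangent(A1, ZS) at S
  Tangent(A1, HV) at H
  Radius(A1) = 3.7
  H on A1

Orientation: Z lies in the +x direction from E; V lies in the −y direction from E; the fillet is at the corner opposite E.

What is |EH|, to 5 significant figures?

52.454

E is at the origin; EZ is horizontal with |EZ| = 29.8 and Z on the +x side, so Z = (29.800, 0.0000). EV is vertical with |EV| = 45.5 and V on the −y side, so V = (0.0000, -45.500). The virtual corner opposite E is at (29.800, -45.500). Since A1 is tangent to ZS there, TS ⟂ ZS and since A1 is tangent to HV there, TH ⟂ HV, with radius 3.7, so the center T sits 3.7 in from both sides at T = (26.100, -41.800). That places the tangent points at S = (29.800, -41.800) on ZS and H = (26.100, -45.500) on HV. Then |EH| = |H − E| = 52.454.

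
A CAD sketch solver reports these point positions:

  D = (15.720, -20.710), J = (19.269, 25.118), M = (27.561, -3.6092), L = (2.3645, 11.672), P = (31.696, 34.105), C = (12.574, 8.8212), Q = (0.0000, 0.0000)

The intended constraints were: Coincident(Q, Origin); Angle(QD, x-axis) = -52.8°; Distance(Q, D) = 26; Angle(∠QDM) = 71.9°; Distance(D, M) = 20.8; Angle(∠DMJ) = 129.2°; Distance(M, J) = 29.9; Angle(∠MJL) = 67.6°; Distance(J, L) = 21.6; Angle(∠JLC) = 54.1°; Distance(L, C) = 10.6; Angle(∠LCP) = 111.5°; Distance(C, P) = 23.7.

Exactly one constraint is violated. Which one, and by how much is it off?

Distance(C, P) = 23.7 — off by 8.00.

Q = (0.00, 0.00) ✓; QD at -52.80° ✓; |QD| = 26.00 ✓; ∠QDM = 71.90° ✓; |DM| = 20.80 ✓; ∠DMJ = 129.2° ✓; |MJ| = 29.90 ✓; ∠MJL = 67.60° ✓; |JL| = 21.60 ✓; ∠JLC = 54.10° ✓; |LC| = 10.60 ✓; ∠LCP = 111.5° ✓; |CP| = 31.70 ✗.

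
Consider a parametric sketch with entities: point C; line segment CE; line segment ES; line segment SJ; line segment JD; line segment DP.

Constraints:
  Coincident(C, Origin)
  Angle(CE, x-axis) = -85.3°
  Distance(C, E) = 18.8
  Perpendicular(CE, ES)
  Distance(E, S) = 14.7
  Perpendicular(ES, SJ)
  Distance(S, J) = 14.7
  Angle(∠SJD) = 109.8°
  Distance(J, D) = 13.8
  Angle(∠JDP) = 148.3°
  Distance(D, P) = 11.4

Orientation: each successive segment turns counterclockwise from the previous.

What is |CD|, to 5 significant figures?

1.8095

C is at the origin; CE runs at -85.3° with length 18.8, so E = (1.5404, -18.737). CE is perpendicular to ES, so ES runs at 4.7000°; with |ES| = 14.7, S = (16.191, -17.532). The perpendicularity gives SJ at right angles to ES, so SJ runs at 94.700°; with |SJ| = 14.7, J = (14.987, -2.8817). ∠SJD = 109.8° gives JD at 164.90° from the x-axis; with |JD| = 13.8, D = (1.6630, 0.71325). Then |CD| = |D − C| = 1.8095.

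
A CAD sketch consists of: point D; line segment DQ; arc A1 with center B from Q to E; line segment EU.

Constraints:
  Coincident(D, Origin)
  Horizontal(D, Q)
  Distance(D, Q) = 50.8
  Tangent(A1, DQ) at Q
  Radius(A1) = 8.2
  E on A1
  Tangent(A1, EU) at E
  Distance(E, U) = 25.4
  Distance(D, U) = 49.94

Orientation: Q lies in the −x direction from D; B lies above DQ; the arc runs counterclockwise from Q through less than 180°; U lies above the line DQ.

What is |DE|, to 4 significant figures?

43.26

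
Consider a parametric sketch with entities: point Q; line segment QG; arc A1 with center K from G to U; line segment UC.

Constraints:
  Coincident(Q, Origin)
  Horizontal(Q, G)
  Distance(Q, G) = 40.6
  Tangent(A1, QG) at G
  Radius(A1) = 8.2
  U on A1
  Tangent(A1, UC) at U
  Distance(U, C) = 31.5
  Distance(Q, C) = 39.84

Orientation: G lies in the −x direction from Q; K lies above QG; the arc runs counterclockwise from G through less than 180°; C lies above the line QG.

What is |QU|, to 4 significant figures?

33.43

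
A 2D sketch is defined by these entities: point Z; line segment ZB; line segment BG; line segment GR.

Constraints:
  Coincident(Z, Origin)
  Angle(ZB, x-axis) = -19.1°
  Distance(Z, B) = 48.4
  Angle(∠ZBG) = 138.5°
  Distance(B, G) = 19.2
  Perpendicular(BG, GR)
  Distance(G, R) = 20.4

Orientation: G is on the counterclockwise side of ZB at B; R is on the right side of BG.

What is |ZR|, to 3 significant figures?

76.3

Z is at the origin; ZB runs at -19.1° with length 48.4, so B = 48.4·(cos -19.1°, sin -19.1°) = (45.7, -15.8). ∠ZBG = 138.5°, so BG runs at -19.1° + (180° − 138.5°) = 22.4° from the x-axis; with |BG| = 19.2, G = B + 19.2·(cos 22.4°, sin 22.4°) = (63.5, -8.52). The perpendicularity gives GR at right angles to BG; with |GR| = 20.4 on the right of BG, R = G + 20.4·(0.381, -0.925) = (71.3, -27.4). Then |ZR| = |R − Z| = 76.3.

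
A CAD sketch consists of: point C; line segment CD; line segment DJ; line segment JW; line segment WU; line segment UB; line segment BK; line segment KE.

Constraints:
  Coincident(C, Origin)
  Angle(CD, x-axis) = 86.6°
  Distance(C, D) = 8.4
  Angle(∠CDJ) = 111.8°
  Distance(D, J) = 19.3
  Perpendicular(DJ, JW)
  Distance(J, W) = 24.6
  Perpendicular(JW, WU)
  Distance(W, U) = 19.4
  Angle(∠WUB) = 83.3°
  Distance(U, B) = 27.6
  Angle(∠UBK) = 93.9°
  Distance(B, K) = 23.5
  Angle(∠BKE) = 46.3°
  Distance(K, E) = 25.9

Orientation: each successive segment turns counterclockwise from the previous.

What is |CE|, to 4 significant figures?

13.76

C is at the origin; CD runs at 86.6° with length 8.4, so D = (0.4982, 8.385). ∠CDJ = 111.8° gives DJ at 154.8° from the x-axis; with |DJ| = 19.3, J = (-16.96, 16.60). DJ ⟂ JW, so JW runs at -115.2°; with |JW| = 24.6, W = (-27.44, -5.656). JW is perpendicular to WU, so WU runs at -25.20°; with |WU| = 19.4, U = (-9.886, -13.92). ∠WUB = 83.3° gives UB at 71.50° from the x-axis; with |UB| = 27.6, B = (-1.128, 12.26). ∠UBK = 93.9° gives BK at 157.6° from the x-axis; with |BK| = 23.5, K = (-22.85, 21.21). ∠BKE = 46.3° gives KE at -68.70° from the x-axis; with |KE| = 25.9, E = (-13.45, -2.918). Then |CE| = |E − C| = 13.76.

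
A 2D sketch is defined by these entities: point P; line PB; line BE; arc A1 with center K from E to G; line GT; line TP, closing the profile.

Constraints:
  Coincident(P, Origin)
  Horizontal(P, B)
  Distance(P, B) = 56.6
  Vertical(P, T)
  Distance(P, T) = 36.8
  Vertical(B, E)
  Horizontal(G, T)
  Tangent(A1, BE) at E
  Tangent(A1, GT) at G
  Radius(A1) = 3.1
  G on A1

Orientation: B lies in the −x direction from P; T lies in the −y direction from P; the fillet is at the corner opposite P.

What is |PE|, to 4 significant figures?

65.87

P is at the origin; P and B share the same y with |PB| = 56.6 and B on the −x side, so B = (-56.60, 0.000). PT is vertical with |PT| = 36.8 and T on the −y side, so T = (0.000, -36.80). The virtual corner opposite P is at (-56.60, -36.80). Tangency of A1 to BE means the radius KE is perpendicular to BE and the tangent condition forces KG to be normal to GT, with radius 3.1, so the center K sits 3.1 in from both sides at K = (-53.50, -33.70). That places the tangent points at E = (-56.60, -33.70) on BE and G = (-53.50, -36.80) on GT. Then |PE| = |E − P| = 65.87.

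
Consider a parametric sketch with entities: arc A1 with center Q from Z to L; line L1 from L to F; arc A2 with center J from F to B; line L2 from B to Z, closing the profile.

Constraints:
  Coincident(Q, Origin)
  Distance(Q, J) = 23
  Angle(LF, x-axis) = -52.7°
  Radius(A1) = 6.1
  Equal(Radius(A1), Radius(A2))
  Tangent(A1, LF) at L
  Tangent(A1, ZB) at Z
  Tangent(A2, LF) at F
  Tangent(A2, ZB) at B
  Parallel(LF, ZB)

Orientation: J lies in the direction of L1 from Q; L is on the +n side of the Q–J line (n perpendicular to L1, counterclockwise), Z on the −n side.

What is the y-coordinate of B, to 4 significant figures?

-21.99

Tangency of A1 to both parallel lines with radius 6.1 puts L and Z at Q ± 6.1·n: L = (4.852, 3.697), Z = (-4.852, -3.697). Equal radii place F and B the same way about J: F = J + 6.1·n = (18.79, -14.60), B = J − 6.1·n = (9.085, -21.99). So B.y = -21.99.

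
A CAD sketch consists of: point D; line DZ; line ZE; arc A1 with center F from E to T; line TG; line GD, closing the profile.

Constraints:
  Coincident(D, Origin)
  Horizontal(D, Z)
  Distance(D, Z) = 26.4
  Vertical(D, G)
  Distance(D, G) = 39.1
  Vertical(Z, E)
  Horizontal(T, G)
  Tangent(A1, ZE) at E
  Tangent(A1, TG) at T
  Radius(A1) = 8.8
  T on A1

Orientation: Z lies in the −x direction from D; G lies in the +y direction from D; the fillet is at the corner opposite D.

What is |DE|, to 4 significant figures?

40.19

The virtual corner opposite D is at (-26.40, 39.10). The tangent condition forces FE to be normal to ZE and tangency of A1 to TG means the radius FT is perpendicular to TG, with radius 8.8, so the center F sits 8.8 in from both sides at F = (-17.60, 30.30). That places the tangent points at E = (-26.40, 30.30) on ZE and T = (-17.60, 39.10) on TG. Then |DE| = |E − D| = 40.19.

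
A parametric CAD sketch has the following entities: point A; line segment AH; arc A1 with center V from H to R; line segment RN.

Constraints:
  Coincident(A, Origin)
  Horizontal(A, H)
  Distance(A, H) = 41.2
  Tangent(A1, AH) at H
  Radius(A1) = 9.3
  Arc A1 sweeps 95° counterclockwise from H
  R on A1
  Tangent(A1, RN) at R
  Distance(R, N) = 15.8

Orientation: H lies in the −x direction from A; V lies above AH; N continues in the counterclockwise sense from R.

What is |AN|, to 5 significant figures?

42.166

A is at the origin; AH is horizontal with |AH| = 41.2 and H on the −x side, so H = (-41.200, 0.0000). Tangency of A1 to AH means the radius VH is perpendicular to AH, so V = H + (0, 9.3) = (-41.200, 9.3000). On A1, H sits at bearing -90° from V; a 95° counterclockwise sweep puts R at bearing 5°, so R = V + 9.3·(cos 5°, sin 5°) = (-31.935, 10.111). The tangent condition forces VR to be normal to RN, so RN runs along (−sin 5°, cos 5°); with |RN| = 15.8, N = (-33.312, 25.850). Then |AN| = |N − A| = 42.166.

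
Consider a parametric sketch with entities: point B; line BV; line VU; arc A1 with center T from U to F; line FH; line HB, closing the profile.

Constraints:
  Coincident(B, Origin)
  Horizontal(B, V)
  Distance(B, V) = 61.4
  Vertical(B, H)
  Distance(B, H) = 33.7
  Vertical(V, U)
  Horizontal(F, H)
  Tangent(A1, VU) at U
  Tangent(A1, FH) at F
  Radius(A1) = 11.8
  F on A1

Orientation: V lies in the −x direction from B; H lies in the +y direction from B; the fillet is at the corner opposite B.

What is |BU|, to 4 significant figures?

65.19

B is at the origin; BV is horizontal with |BV| = 61.4 and V on the −x side, so V = (-61.40, 0.000). B and H share the same x with |BH| = 33.7 and H on the +y side, so H = (0.000, 33.70). The virtual corner opposite B is at (-61.40, 33.70). The tangent condition forces TU to be normal to VU and A1 meets FH tangentially, so TF is at right angles to FH, with radius 11.8, so the center T sits 11.8 in from both sides at T = (-49.60, 21.90). That places the tangent points at U = (-61.40, 21.90) on VU and F = (-49.60, 33.70) on FH. Then |BU| = |U − B| = 65.19.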